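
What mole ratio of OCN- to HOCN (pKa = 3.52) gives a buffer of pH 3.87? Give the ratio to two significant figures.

pH = pKa + log(r) ⇒ log(r) = 3.87 − 3.52 = +0.35
r = [OCN-]/[HOCN] = 10^(+0.35) = 2.24

ratio = 2.2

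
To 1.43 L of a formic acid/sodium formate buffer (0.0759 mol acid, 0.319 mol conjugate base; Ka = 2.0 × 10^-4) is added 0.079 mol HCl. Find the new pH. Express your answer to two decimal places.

Added H+ converts HCOO- to HCOOH: HCOOH → 0.155 mol, HCOO- → 0.24 mol.
pKa = −log(2.0 × 10^-4) = 3.699
pH = pKa + log(n_HCOO-/n_HCOOH) = 3.699 + log(0.24/0.155) = 3.699 + (+0.190)

pH = 3.89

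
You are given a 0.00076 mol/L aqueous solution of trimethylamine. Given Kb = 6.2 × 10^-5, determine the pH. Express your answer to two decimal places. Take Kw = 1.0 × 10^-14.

pH = 10.27

(CH3)3N + H2O ⇌ (CH3)3NH+ + OH-
Let x = [OH-] at equilibrium. Kb = x²/(0.00076 − x).
x is not negligible relative to C₀; solve x² + 6.2e-05·x − 4.71e-08 = 0.
x = [−6.2e-05 + √(6.2e-05² + 1.88e-07)]/2 = 1.88 × 10^-4 M
pOH = −log(1.88 × 10^-4) = 3.73; pH = 14.00 − 3.73 = 10.27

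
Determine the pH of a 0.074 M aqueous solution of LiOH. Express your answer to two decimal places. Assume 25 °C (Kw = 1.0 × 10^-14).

pH = 12.87

LiOH is a strong base; [OH-] = 0.074 M.
pOH = -log(0.074) = 1.13
pH = 14.00 - 1.13 = 12.87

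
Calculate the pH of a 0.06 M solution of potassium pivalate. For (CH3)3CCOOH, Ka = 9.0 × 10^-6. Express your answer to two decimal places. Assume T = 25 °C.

pH = 8.91

(CH3)3CCOO- is the conjugate base of the weak acid (CH3)3CCOOH.
Kb = Kw/Ka = 1.0×10^-14 / 9.0 × 10^-6 = 1.11 × 10^-9
Let x = [OH-] at equilibrium. Kb = x²/(0.06 − x).
Since Kb ≪ C₀, x ≈ √(Kb·C₀) = 8.16 × 10^-6 M.
(x/C₀ = 0.014% < 5%, so the approximation holds.)
pOH = 5.09, so pH = 14.00 − pOH = 8.91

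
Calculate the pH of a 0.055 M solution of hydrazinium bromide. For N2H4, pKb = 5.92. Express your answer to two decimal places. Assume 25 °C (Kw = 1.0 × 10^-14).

pH = 4.67

N2H5+ is the conjugate acid of the weak base N2H4.
Kb = 10^(−5.92) = 1.20 × 10^-6
Ka = Kw/Kb = 1.0×10^-14 / 1.20 × 10^-6 = 8.33 × 10^-9
From the ICE table, Ka = x²/(0.055 − x) = 8.33 × 10^-9.
Since Ka ≪ C₀, x ≈ √(Ka·C₀) = 2.14 × 10^-5 M.
Check: 0.039% ionized — well under 5%, approximation valid.
pH = −log[H+] = −log(2.14 × 10^-5) = 4.67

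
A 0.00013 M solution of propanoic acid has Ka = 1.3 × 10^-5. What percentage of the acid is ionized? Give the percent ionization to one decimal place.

27.0%

CH3CH2COOH ⇌ CH3CH2COO- + H+; let x = [H+] at equilibrium.
Ka = x²/(C₀ − x); solving the quadratic gives x = 3.51 × 10^-5 M.
Fraction ionized = 3.51 × 10^-5 / 0.00013 = 0.2700 → 27.0%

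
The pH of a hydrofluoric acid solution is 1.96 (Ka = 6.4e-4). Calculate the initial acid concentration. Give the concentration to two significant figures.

[H+] = 10^(-1.96) = 1.10 × 10^-2 M = x
Ka = x²/(C₀ − x) ⇒ C₀ = x + x²/Ka
C₀ = 1.10 × 10^-2 + (1.10 × 10^-2)²/(6.4 × 10^-4) = 2.00 × 10^-1 M

C₀ = 2.0 × 10^-1 M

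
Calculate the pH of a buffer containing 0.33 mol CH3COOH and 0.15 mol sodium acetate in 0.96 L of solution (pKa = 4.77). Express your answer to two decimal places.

Using pH = pKa + log([base]/[acid]) with [base]/[acid] = 0.15/0.33:
pH = 4.77 + (-0.342) = 4.43

pH = 4.43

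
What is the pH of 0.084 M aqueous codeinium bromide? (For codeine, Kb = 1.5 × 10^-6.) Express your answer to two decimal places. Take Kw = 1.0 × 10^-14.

pH = 4.63

C18H22NO3+ is the conjugate acid of the weak base C18H21NO3.
Ka = Kw/Kb = 1.0×10^-14 / 1.5 × 10^-6 = 6.67 × 10^-9
From the ICE table, Ka = [H+]²/(0.084 − [H+]) = 6.67 × 10^-9.
Assume [H+] ≪ 0.084: [H+] ≈ √(6.67 × 10^-9 × 0.084) = 2.37 × 10^-5 M
([H+]/C₀ = 0.028% < 5%, so the approximation holds.)
pH = −log[H+] = −log(2.37 × 10^-5) = 4.63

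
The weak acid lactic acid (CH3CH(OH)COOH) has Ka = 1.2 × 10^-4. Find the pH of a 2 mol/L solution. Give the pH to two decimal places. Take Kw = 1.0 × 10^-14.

pH = 1.81

CH3CH(OH)COOH ⇌ CH3CH(OH)COO- + H+
Ka = [H+]²/(2 − [H+]) = 1.2 × 10^-4
Neglecting [H+] in the denominator: [H+] = √(1.2 × 10^-4 × 2) = 1.55 × 10^-2 M
([H+]/C₀ = 0.77% < 5%, so the approximation holds.)
pH = −log(1.55 × 10^-2) = 1.81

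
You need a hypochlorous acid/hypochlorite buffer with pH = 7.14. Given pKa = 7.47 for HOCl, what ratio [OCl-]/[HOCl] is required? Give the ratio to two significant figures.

ratio = 0.47

pH = pKa + log(r) ⇒ log(r) = 7.14 − 7.47 = -0.33
r = [OCl-]/[HOCl] = 10^(-0.33) = 0.468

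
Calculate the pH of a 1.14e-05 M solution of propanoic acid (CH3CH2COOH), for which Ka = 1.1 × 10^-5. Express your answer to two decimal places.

CH3CH2COOH ⇌ CH3CH2COO- + H+
Ka = x²/(1.14e-05 − x) = 1.1 × 10^-5
The 5% rule fails; solving x² + Ka·x − Ka·C₀ = 0 exactly:
x = (−Ka + √(Ka² + 4·Ka·C₀))/2 = 6.98 × 10^-6 M
pH = −log(6.98 × 10^-6) = 5.16

pH = 5.16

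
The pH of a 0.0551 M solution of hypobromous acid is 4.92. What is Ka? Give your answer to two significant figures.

[H+] = 10^(-4.92) = 1.20 × 10^-5 M
At equilibrium [HA] = 0.0551 − 1.20 × 10^-5 = 5.51 × 10^-2 M
Ka = [H+][A-]/[HA] = (1.20 × 10^-5)² / 5.51 × 10^-2 = 2.6 × 10^-9

Ka = 2.6 × 10^-9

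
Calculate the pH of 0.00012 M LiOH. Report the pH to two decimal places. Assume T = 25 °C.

pH = 10.08

LiOH is a strong base; [OH-] = 0.00012 M.
pOH = -log(0.00012) = 3.92
pH = 14.00 - 3.92 = 10.08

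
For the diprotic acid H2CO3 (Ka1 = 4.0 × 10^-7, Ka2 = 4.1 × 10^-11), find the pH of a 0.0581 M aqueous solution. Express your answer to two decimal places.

pH = 3.82

Since Ka1 ≫ Ka2, the first ionization dominates [H+].
Ka1 = x²/(0.0581 − x) = 4.0 × 10^-7
x ≈ √(4.0 × 10^-7 × 0.0581) = 1.52 × 10^-4 M
pH = −log(1.52 × 10^-4) = 3.82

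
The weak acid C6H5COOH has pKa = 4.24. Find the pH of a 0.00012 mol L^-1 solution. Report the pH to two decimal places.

C6H5COOH ⇌ C6H5COO- + H+
Ka = 10^(−4.24) = 5.75 × 10^-5
Let x = [H+] at equilibrium. Ka = x²/(0.00012 − x).
x is not negligible relative to C₀; solve x² + 5.75e-05·x − 6.9e-09 = 0.
x = [−5.75e-05 + √(5.75e-05² + 2.76e-08)]/2 = 5.92 × 10^-5 M
pH = −log[H+] = −log(5.92 × 10^-5) = 4.23

pH = 4.23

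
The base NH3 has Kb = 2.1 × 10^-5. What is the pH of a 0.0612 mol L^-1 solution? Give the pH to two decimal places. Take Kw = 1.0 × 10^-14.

NH3 + H2O ⇌ NH4+ + OH-
Kb = [OH-]²/(0.0612 − [OH-]) = 2.1 × 10^-5
Assume [OH-] ≪ 0.0612: [OH-] ≈ √(2.1 × 10^-5 × 0.0612) = 1.13 × 10^-3 M
([OH-]/C₀ = 1.9% < 5%, so the approximation holds.)
pOH = −log(1.13 × 10^-3) = 2.95; pH = 14.00 − 2.95 = 11.05

pH = 11.05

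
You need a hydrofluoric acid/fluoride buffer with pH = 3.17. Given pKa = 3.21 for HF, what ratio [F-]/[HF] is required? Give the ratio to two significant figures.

pH = pKa + log(r) ⇒ log(r) = 3.17 − 3.21 = -0.04
r = [F-]/[HF] = 10^(-0.04) = 0.912

ratio = 0.91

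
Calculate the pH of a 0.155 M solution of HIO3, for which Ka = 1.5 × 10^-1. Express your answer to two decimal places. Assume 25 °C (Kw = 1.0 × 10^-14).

HIO3 ⇌ IO3- + H+
Ka = x²/(0.155 − x) = 1.5 × 10^-1
The 5% rule fails; solving x² + Ka·x − Ka·C₀ = 0 exactly:
x = [−0.15 + √(0.15² + 0.093)]/2 = 9.49 × 10^-2 M
pH = −log(9.49 × 10^-2) = 1.02

pH = 1.02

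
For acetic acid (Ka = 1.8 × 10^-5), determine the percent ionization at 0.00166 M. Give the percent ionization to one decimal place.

9.9%

CH3COOH ⇌ CH3COO- + H+; let x = [H+] at equilibrium.
Solve x² + 1.8e-05x − 2.99e-08 = 0 → x = 1.64 × 10^-4 M
% ionization = x/C₀ × 100% = 1.64 × 10^-4/0.00166 × 100% = 9.9%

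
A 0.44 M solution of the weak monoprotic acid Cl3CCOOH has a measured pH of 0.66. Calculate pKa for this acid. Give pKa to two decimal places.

[H+] = 10^(-0.66) = 2.19 × 10^-1 M
At equilibrium [HA] = 0.44 − 2.19 × 10^-1 = 2.21 × 10^-1 M
Ka = [H+][A-]/[HA] = (2.19 × 10^-1)² / 2.21 × 10^-1 = 2.17 × 10^-1
pKa = -log(2.17 × 10^-1) = 0.66

pKa = 0.66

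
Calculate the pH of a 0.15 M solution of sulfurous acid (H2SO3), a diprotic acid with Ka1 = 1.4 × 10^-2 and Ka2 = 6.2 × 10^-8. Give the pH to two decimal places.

Since Ka1 ≫ Ka2, the first ionization dominates [H+].
Ka1 = x²/(0.15 − x) = 1.4 × 10^-2
Solving the quadratic: x = (−Ka1 + √(Ka1² + 4·Ka1·C₀))/2 = 3.94 × 10^-2 M
pH = −log(3.94 × 10^-2) = 1.40

pH = 1.40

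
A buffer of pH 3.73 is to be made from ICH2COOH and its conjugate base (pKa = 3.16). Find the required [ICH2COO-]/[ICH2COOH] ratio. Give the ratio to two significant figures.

ratio = 3.7

pH = pKa + log(r) ⇒ log(r) = 3.73 − 3.16 = +0.57
r = [ICH2COO-]/[ICH2COOH] = 10^(+0.57) = 3.72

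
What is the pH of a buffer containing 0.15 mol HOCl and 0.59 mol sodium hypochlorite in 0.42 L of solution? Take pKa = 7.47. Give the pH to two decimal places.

pH = 8.06

Using pH = pKa + log([base]/[acid]) with [base]/[acid] = 0.59/0.15:
pH = 7.47 + (+0.595) = 8.06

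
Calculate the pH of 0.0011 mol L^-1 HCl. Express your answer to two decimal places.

HCl is a strong acid and dissociates completely, so [H+] = 0.0011 M.
pH = -log(0.0011) = 2.96

pH = 2.96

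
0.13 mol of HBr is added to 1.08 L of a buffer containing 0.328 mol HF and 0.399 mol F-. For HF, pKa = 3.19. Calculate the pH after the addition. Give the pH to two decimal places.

pH = 2.96

Added H+ converts F- to HF: HF → 0.458 mol, F- → 0.269 mol.
pH = pKa + log([A⁻]/[HA]) = 3.19 + log(0.269/0.458) = 3.19 -0.231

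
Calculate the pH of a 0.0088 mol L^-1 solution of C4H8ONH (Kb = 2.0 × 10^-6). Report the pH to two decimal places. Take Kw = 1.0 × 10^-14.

pH = 10.12

C4H8ONH + H2O ⇌ C4H8ONH2+ + OH-
Kb = x²/(0.0088 − x) = 2.0 × 10^-6
Since Kb ≪ C₀, x ≈ √(Kb·C₀) = 1.33 × 10^-4 M.
pOH = −log(1.33 × 10^-4) = 3.88; pH = 14.00 − 3.88 = 10.12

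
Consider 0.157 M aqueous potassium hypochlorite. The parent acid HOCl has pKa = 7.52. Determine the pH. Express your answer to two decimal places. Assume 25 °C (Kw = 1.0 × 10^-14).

OCl- is the conjugate base of the weak acid HOCl.
Ka = 10^(−7.52) = 3.02 × 10^-8
Kb = Kw/Ka = 1.0×10^-14 / 3.02 × 10^-8 = 3.31 × 10^-7
Kb = x²/(0.157 − x) = 3.31 × 10^-7
Since Kb ≪ C₀, x ≈ √(Kb·C₀) = 2.28 × 10^-4 M.
pOH = 3.64, so pH = 14.00 − pOH = 10.36

pH = 10.36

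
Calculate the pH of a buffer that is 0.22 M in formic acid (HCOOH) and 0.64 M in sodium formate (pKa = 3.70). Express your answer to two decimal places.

Using pH = pKa + log([base]/[acid]) with [base]/[acid] = 0.64/0.22:
pH = 3.70 + (+0.464) = 4.16

pH = 4.16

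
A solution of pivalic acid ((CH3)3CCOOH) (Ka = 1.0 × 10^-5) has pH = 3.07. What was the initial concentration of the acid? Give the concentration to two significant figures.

C₀ = 7.3 × 10^-2 M

[H+] = 10^(-3.07) = 8.51 × 10^-4 M = x
Ka = x²/(C₀ − x) ⇒ C₀ = x + x²/Ka
C₀ = 8.51 × 10^-4 + (8.51 × 10^-4)²/(1.0 × 10^-5) = 7.33 × 10^-2 M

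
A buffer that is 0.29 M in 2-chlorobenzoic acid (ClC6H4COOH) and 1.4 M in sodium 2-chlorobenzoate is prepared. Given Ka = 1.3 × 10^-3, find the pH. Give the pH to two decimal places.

pKa = −log(1.3 × 10^-3) = 2.886
pH = pKa + log([A⁻]/[HA]) = 2.886 + log(1.4/0.29)
pH = 2.886 + (+0.684) = 3.57

pH = 3.57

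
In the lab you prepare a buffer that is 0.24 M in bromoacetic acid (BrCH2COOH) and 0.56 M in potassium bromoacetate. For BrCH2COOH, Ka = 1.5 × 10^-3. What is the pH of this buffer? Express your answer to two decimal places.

pKa = −log(1.5 × 10^-3) = 2.824
Using pH = pKa + log([base]/[acid]) with [base]/[acid] = 0.56/0.24:
pH = 2.824 + (+0.368) = 3.19

pH = 3.19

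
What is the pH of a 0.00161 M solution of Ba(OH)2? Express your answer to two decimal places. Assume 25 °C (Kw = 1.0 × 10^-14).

Ba(OH)2 is a strong base (each formula unit releases 2 OH-); [OH-] = 0.00322 M.
pOH = -log(0.00322) = 2.49
pH = 14.00 - 2.49 = 11.51

pH = 11.51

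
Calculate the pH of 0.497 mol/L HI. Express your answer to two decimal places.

HI is a strong acid and dissociates completely, so [H+] = 0.497 M.
pH = -log(0.497) = 0.30

pH = 0.30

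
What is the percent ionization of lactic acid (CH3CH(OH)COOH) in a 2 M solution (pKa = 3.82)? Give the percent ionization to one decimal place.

0.9%

CH3CH(OH)COOH ⇌ CH3CH(OH)COO- + H+; let x = [H+] at equilibrium.
Ka = 10^(−3.82) = 1.51 × 10^-4
x ≈ √(Ka·C₀) = √(1.51 × 10^-4 × 2) = 1.74 × 10^-2 M
% ionization = x/C₀ × 100% = 1.74 × 10^-2/2 × 100% = 0.9%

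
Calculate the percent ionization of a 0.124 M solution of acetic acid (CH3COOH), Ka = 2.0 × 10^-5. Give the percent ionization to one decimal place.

1.3%

CH3COOH ⇌ CH3COO- + H+; let x = [H+] at equilibrium.
x ≈ √(Ka·C₀) = √(2.0 × 10^-5 × 0.124) = 1.57 × 10^-3 M
Fraction ionized = 1.57 × 10^-3 / 0.124 = 0.0127 → 1.3%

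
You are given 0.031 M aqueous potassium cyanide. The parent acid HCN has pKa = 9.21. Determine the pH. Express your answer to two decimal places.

CN- is the conjugate base of the weak acid HCN.
Ka = 10^(−9.21) = 6.17 × 10^-10
Kb = Kw/Ka = 1.0×10^-14 / 6.17 × 10^-10 = 1.62 × 10^-5
From the ICE table, Kb = x²/(0.031 − x) = 1.62 × 10^-5.
Assume x ≪ 0.031: x ≈ √(1.62 × 10^-5 × 0.031) = 7.09 × 10^-4 M
pOH = −log(7.09 × 10^-4) = 3.15; pH = 14.00 − 3.15 = 10.85

pH = 10.85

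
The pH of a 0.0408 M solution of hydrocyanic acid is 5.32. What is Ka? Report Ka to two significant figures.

[H+] = 10^(-5.32) = 4.79 × 10^-6 M
At equilibrium [HA] = 0.0408 − 4.79 × 10^-6 = 4.08 × 10^-2 M
Ka = [H+][A-]/[HA] = (4.79 × 10^-6)² / 4.08 × 10^-2 = 5.6 × 10^-10

Ka = 5.6 × 10^-10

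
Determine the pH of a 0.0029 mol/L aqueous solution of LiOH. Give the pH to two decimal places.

LiOH is a strong base; [OH-] = 0.0029 M.
pOH = -log(0.0029) = 2.54
pH = 14.00 - 2.54 = 11.46

pH = 11.46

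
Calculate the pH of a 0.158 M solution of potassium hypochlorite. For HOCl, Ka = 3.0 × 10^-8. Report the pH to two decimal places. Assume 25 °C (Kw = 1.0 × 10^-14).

OCl- is the conjugate base of the weak acid HOCl.
Kb = Kw/Ka = 1.0×10^-14 / 3.0 × 10^-8 = 3.33 × 10^-7
From the ICE table, Kb = [OH-]²/(0.158 − [OH-]) = 3.33 × 10^-7.
Neglecting [OH-] in the denominator: [OH-] = √(3.33 × 10^-7 × 0.158) = 2.29 × 10^-4 M
Check: 0.15% ionized — well under 5%, approximation valid.
pOH = 3.64, so pH = 14.00 − pOH = 10.36

pH = 10.36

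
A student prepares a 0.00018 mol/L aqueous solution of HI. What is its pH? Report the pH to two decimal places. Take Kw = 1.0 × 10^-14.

HI is a strong acid and dissociates completely, so [H+] = 0.00018 M.
pH = -log(0.00018) = 3.74

pH = 3.74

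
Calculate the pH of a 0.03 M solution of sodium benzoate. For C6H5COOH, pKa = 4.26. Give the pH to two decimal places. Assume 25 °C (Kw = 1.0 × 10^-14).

pH = 8.37

C6H5COO- is the conjugate base of the weak acid C6H5COOH.
Ka = 10^(−4.26) = 5.50 × 10^-5
Kb = Kw/Ka = 1.0×10^-14 / 5.50 × 10^-5 = 1.82 × 10^-10
From the ICE table, Kb = x²/(0.03 − x) = 1.82 × 10^-10.
Neglecting x in the denominator: x = √(1.82 × 10^-10 × 0.03) = 2.34 × 10^-6 M
pOH = 5.63, so pH = 14.00 − pOH = 8.37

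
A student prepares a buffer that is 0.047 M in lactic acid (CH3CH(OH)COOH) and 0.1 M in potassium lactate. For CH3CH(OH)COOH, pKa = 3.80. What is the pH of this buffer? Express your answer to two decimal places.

pH = 4.13

Henderson–Hasselbalch: pH = pKa + log([CH3CH(OH)COO-]/[CH3CH(OH)COOH]) = 3.80 + log(0.1/0.047)
pH = 3.80 + (+0.328) = 4.13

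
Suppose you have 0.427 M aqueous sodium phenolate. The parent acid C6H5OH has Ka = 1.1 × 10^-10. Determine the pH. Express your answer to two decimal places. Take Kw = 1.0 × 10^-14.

C6H5O- is the conjugate base of the weak acid C6H5OH.
Kb = Kw/Ka = 1.0×10^-14 / 1.1 × 10^-10 = 9.09 × 10^-5
Let x = [OH-] at equilibrium. Kb = x²/(0.427 − x).
Neglecting x in the denominator: x = √(9.09 × 10^-5 × 0.427) = 6.23 × 10^-3 M
pOH = 2.21, so pH = 14.00 − pOH = 11.79

pH = 11.79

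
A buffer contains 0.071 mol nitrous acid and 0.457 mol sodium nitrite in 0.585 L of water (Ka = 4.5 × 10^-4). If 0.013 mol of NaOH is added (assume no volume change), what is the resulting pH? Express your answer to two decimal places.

OH- converts HNO2 to NO2-: HNO2 → 0.058 mol, NO2- → 0.47 mol.
pKa = −log(4.5 × 10^-4) = 3.347
pH = pKa + log([A⁻]/[HA]) = 3.347 + log(0.47/0.058) = 3.347 +0.909

pH = 4.26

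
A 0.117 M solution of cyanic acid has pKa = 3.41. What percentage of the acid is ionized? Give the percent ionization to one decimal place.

HOCN ⇌ OCN- + H+; let x = [H+] at equilibrium.
Ka = 10^(−3.41) = 3.89 × 10^-4
Solve x² + 0.000389x − 4.55e-05 = 0 → x = 6.55 × 10^-3 M
Fraction ionized = 6.55 × 10^-3 / 0.117 = 0.0560 → 5.6%

5.6%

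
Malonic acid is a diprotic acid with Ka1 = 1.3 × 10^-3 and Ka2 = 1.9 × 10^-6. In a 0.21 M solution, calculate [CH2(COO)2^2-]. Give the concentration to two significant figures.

First ionization gives [H+] ≈ [CH2(COOH)COO-] = 1.59 × 10^-2 M.
Second step: Ka2 = [H+][CH2(COO)2^2-]/[CH2(COOH)COO-] ≈ [CH2(COO)2^2-] (since [H+] ≈ [CH2(COOH)COO-]).
So [CH2(COO)2^2-] ≈ Ka2.

1.9 × 10^-6 M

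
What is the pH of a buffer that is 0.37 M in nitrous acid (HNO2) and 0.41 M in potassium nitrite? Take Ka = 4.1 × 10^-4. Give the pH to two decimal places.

pH = 3.43

pKa = −log(4.1 × 10^-4) = 3.387
pH = pKa + log([A⁻]/[HA]) = 3.387 + log(0.41/0.37)
pH = 3.387 + (+0.045) = 3.43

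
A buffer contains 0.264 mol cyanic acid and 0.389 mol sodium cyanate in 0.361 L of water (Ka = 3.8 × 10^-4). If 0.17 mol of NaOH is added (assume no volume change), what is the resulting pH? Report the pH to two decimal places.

pH = 4.19

OH- converts HOCN to OCN-: HOCN → 0.094 mol, OCN- → 0.559 mol.
pKa = −log(3.8 × 10^-4) = 3.420
pH = pKa + log(n_OCN-/n_HOCN) = 3.420 + log(0.559/0.094) = 3.420 + (+0.774)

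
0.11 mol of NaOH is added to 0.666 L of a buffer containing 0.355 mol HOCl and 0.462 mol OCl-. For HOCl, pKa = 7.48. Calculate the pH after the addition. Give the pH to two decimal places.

OH- converts HOCl to OCl-: HOCl → 0.245 mol, OCl- → 0.572 mol.
pH = pKa + log([A⁻]/[HA]) = 7.48 + log(0.572/0.245) = 7.48 +0.368

pH = 7.85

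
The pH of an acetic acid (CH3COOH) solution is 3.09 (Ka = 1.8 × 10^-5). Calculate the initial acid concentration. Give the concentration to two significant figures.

[H+] = 10^(-3.09) = 8.13 × 10^-4 M = x
Ka = x²/(C₀ − x) ⇒ C₀ = x + x²/Ka
C₀ = 8.13 × 10^-4 + (8.13 × 10^-4)²/(1.8 × 10^-5) = 3.75 × 10^-2 M

C₀ = 3.8 × 10^-2 M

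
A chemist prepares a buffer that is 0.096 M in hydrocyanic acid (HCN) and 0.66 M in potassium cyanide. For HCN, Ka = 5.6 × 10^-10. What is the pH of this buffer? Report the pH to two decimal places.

pH = 10.09

pKa = −log(5.6 × 10^-10) = 9.252
pH = pKa + log([A⁻]/[HA]) = 9.252 + log(0.66/0.096)
pH = 9.252 + (+0.837) = 10.09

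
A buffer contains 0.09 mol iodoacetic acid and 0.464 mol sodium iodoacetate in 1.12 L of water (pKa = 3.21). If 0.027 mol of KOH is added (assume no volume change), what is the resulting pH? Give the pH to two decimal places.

pH = 4.10

After neutralization: n(ICH2COOH) = 0.063 mol, n(ICH2COO-) = 0.491 mol.
pH = pKa + log([A⁻]/[HA]) = 3.21 + log(0.491/0.063) = 3.21 +0.892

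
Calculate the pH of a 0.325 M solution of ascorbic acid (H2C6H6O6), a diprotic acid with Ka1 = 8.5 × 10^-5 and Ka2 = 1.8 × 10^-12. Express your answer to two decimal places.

pH = 2.28

Ka1 ≫ Ka2, so treat the first dissociation as the only significant source of H+.
Ka1 = x²/(0.325 − x) = 8.5 × 10^-5
x ≈ √(8.5 × 10^-5 × 0.325) = 5.26 × 10^-3 M
pH = −log(5.26 × 10^-3) = 2.28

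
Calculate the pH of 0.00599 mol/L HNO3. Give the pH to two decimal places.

HNO3 is a strong acid and dissociates completely, so [H+] = 0.00599 M.
pH = -log(0.00599) = 2.22

pH = 2.22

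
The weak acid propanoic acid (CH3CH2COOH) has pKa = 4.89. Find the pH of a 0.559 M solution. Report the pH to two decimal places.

pH = 2.57

CH3CH2COOH ⇌ CH3CH2COO- + H+
Ka = 10^(−4.89) = 1.29 × 10^-5
Ka = [H+]²/(0.559 − [H+]) = 1.29 × 10^-5
Assume [H+] ≪ 0.559: [H+] ≈ √(1.29 × 10^-5 × 0.559) = 2.69 × 10^-3 M
pH = −log[H+] = −log(2.69 × 10^-3) = 2.57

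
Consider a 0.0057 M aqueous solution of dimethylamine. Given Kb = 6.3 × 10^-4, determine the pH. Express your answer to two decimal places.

pH = 11.21

(CH3)2NH + H2O ⇌ (CH3)2NH2+ + OH-
From the ICE table, Kb = [OH-]²/(0.0057 − [OH-]) = 6.3 × 10^-4.
[OH-] is not negligible relative to C₀; solve [OH-]² + 0.00063·[OH-] − 3.59e-06 = 0.
[OH-] = (−Kb + √(Kb² + 4·Kb·C₀))/2 = 1.61 × 10^-3 M
pOH = 2.79, so pH = 14.00 − pOH = 11.21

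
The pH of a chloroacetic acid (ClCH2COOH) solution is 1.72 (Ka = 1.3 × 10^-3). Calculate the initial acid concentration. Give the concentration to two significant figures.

[H+] = 10^(-1.72) = 1.91 × 10^-2 M = x
Ka = x²/(C₀ − x) ⇒ C₀ = x + x²/Ka
C₀ = 1.91 × 10^-2 + (1.91 × 10^-2)²/(1.3 × 10^-3) = 3.00 × 10^-1 M

C₀ = 3.0 × 10^-1 M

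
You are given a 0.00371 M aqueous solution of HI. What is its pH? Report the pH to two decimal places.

pH = 2.43

HI is a strong acid and dissociates completely, so [H+] = 0.00371 M.
pH = -log(0.00371) = 2.43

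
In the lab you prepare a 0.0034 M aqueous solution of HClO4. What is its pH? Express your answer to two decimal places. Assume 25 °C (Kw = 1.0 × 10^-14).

HClO4 is a strong acid and dissociates completely, so [H+] = 0.0034 M.
pH = -log(0.0034) = 2.47

pH = 2.47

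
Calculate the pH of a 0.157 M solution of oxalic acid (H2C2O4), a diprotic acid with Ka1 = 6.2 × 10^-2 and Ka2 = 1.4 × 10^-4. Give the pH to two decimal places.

Since Ka1 ≫ Ka2, the first ionization dominates [H+].
Ka1 = x²/(0.157 − x) = 6.2 × 10^-2
Solving the quadratic: x = (−Ka1 + √(Ka1² + 4·Ka1·C₀))/2 = 7.24 × 10^-2 M
pH = −log(7.24 × 10^-2) = 1.14

pH = 1.14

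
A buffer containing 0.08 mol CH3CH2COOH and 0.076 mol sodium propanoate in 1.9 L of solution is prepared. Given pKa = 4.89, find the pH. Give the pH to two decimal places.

pH = 4.87

Using pH = pKa + log([base]/[acid]) with [base]/[acid] = 0.076/0.08:
pH = 4.89 + (-0.022) = 4.87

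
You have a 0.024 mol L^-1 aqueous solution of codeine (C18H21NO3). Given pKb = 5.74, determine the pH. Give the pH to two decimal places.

pH = 10.32

C18H21NO3 + H2O ⇌ C18H22NO3+ + OH-
Kb = 10^(−5.74) = 1.82 × 10^-6
Kb = x²/(0.024 − x) = 1.82 × 10^-6
Neglecting x in the denominator: x = √(1.82 × 10^-6 × 0.024) = 2.09 × 10^-4 M
(x/C₀ = 0.87% < 5%, so the approximation holds.)
pOH = −log(2.09 × 10^-4) = 3.68; pH = 14.00 − 3.68 = 10.32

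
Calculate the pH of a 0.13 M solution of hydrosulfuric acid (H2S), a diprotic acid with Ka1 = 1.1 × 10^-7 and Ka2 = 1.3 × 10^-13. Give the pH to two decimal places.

Ka1 ≫ Ka2, so treat the first dissociation as the only significant source of H+.
Ka1 = x²/(0.13 − x) = 1.1 × 10^-7
x ≈ √(1.1 × 10^-7 × 0.13) = 1.20 × 10^-4 M
pH = −log(1.20 × 10^-4) = 3.92

pH = 3.92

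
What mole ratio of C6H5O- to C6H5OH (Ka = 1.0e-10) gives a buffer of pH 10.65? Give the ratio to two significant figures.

ratio = 4.5

pKa = -log(1.0 × 10^-10) = 10.000
pH = pKa + log(r) ⇒ log(r) = 10.65 − 10.000 = +0.650
r = [C6H5O-]/[C6H5OH] = 10^(+0.650) = 4.47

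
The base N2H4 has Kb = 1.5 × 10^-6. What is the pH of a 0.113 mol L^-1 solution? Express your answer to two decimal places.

pH = 10.61

N2H4 + H2O ⇌ N2H5+ + OH-
From the ICE table, Kb = x²/(0.113 − x) = 1.5 × 10^-6.
Neglecting x in the denominator: x = √(1.5 × 10^-6 × 0.113) = 4.12 × 10^-4 M
Check: 0.36% ionized — well under 5%, approximation valid.
pOH = 3.39, so pH = 14.00 − pOH = 10.61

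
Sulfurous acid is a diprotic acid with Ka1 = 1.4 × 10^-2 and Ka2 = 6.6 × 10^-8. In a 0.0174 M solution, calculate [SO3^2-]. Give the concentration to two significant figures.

6.6 × 10^-8 M

First ionization gives [H+] ≈ [HSO3-] = 1.01 × 10^-2 M.
Second step: Ka2 = [H+][SO3^2-]/[HSO3-] ≈ [SO3^2-] (since [H+] ≈ [HSO3-]).
So [SO3^2-] ≈ Ka2.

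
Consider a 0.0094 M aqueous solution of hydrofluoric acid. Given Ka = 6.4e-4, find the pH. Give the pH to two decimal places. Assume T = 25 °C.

HF ⇌ F- + H+
From the ICE table, Ka = x²/(0.0094 − x) = 6.4 × 10^-4.
x is not negligible relative to C₀; solve x² + 0.00064·x − 6.02e-06 = 0.
x = (−Ka + √(Ka² + 4·Ka·C₀))/2 = 2.15 × 10^-3 M
pH = −log[H+] = −log(2.15 × 10^-3) = 2.67

pH = 2.67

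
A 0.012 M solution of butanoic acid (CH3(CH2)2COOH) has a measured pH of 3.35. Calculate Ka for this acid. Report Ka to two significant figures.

[H+] = 10^(-3.35) = 4.47 × 10^-4 M
At equilibrium [HA] = 0.012 − 4.47 × 10^-4 = 1.16 × 10^-2 M
Ka = [H+][A-]/[HA] = (4.47 × 10^-4)² / 1.16 × 10^-2 = 1.7 × 10^-5

Ka = 1.7 × 10^-5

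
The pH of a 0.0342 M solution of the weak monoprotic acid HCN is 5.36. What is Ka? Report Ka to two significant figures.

[H+] = 10^(-5.36) = 4.37 × 10^-6 M
At equilibrium [HA] = 0.0342 − 4.37 × 10^-6 = 3.42 × 10^-2 M
Ka = [H+][A-]/[HA] = (4.37 × 10^-6)² / 3.42 × 10^-2 = 5.6 × 10^-10

Ka = 5.6 × 10^-10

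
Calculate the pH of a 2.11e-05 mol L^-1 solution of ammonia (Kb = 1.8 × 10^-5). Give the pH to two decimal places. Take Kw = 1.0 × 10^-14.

NH3 + H2O ⇌ NH4+ + OH-
From the ICE table, Kb = x²/(2.11e-05 − x) = 1.8 × 10^-5.
Here C₀/Kb ≈ 1.17, so the small-x approximation fails. Use the quadratic:
x = [−1.8e-05 + √(1.8e-05² + 1.52e-09)]/2 = 1.25 × 10^-5 M
pOH = 4.90, so pH = 14.00 − pOH = 9.10

pH = 9.10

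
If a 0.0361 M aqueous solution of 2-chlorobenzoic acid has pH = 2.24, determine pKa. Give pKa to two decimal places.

pKa = 2.96

[H+] = 10^(-2.24) = 5.75 × 10^-3 M
At equilibrium [HA] = 0.0361 − 5.75 × 10^-3 = 3.04 × 10^-2 M
Ka = [H+][A-]/[HA] = (5.75 × 10^-3)² / 3.04 × 10^-2 = 1.09 × 10^-3
pKa = -log(1.09 × 10^-3) = 2.96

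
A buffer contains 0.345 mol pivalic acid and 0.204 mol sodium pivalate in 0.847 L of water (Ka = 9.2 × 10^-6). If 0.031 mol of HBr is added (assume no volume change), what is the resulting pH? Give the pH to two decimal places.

After neutralization: n((CH3)3CCOOH) = 0.376 mol, n((CH3)3CCOO-) = 0.173 mol.
pKa = −log(9.2 × 10^-6) = 5.036
pH = pKa + log([A⁻]/[HA]) = 5.036 + log(0.173/0.376) = 5.036 -0.337

pH = 4.70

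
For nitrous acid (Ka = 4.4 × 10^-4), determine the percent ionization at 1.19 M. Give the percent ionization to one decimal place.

HNO2 ⇌ NO2- + H+; let x = [H+] at equilibrium.
x ≈ √(Ka·C₀) = √(4.4 × 10^-4 × 1.19) = 2.29 × 10^-2 M
% ionization = x/C₀ × 100% = 2.29 × 10^-2/1.19 × 100% = 1.9%

1.9%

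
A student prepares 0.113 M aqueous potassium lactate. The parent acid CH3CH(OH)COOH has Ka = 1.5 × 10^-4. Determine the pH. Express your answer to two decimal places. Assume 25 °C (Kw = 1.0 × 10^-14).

pH = 8.44

CH3CH(OH)COO- is the conjugate base of the weak acid CH3CH(OH)COOH.
Kb = Kw/Ka = 1.0×10^-14 / 1.5 × 10^-4 = 6.67 × 10^-11
Let x = [OH-] at equilibrium. Kb = x²/(0.113 − x).
Since Kb ≪ C₀, x ≈ √(Kb·C₀) = 2.75 × 10^-6 M.
Check: 0.0024% ionized — well under 5%, approximation valid.
pOH = −log(2.75 × 10^-6) = 5.56; pH = 14.00 − 5.56 = 8.44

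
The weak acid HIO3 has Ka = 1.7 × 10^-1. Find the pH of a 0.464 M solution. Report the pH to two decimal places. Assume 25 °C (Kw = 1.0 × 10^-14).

pH = 0.68

HIO3 ⇌ IO3- + H+
Ka = [H+]²/(0.464 − [H+]) = 1.7 × 10^-1
Here C₀/Ka ≈ 2.73, so the small-[H+] approximation fails. Use the quadratic:
[H+] = (−Ka + √(Ka² + 4·Ka·C₀))/2 = 2.08 × 10^-1 M
pH = −log(2.08 × 10^-1) = 0.68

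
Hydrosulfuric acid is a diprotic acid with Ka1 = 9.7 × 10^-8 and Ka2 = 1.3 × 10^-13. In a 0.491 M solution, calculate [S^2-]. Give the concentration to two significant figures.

First ionization gives [H+] ≈ [HS-] = 2.18 × 10^-4 M.
Second step: Ka2 = [H+][S^2-]/[HS-] ≈ [S^2-] (since [H+] ≈ [HS-]).
So [S^2-] ≈ Ka2.

1.3 × 10^-13 M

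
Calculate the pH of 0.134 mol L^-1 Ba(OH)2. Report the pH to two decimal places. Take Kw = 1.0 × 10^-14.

Ba(OH)2 is a strong base (each formula unit releases 2 OH-); [OH-] = 0.268 M.
pOH = -log(0.268) = 0.57
pH = 14.00 - 0.57 = 13.43

pH = 13.43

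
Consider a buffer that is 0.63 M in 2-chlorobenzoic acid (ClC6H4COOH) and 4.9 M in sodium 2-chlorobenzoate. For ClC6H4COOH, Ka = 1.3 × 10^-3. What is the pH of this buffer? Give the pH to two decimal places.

pKa = −log(1.3 × 10^-3) = 2.886
Henderson–Hasselbalch: pH = pKa + log([ClC6H4COO-]/[ClC6H4COOH]) = 2.886 + log(4.9/0.63)
pH = 2.886 + (+0.891) = 3.78

pH = 3.78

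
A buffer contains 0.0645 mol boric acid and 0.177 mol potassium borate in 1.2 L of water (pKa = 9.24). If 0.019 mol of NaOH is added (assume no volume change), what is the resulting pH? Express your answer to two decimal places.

OH- converts B(OH)3 to B(OH)4-: B(OH)3 → 0.0455 mol, B(OH)4- → 0.196 mol.
pH = pKa + log([A⁻]/[HA]) = 9.24 + log(0.196/0.0455) = 9.24 +0.634

pH = 9.87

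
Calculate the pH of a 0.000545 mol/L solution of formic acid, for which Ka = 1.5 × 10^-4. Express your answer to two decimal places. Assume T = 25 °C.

pH = 3.66

HCOOH ⇌ HCOO- + H+
From the ICE table, Ka = x²/(0.000545 − x) = 1.5 × 10^-4.
Here C₀/Ka ≈ 3.63, so the small-x approximation fails. Use the quadratic:
x = (−Ka + √(Ka² + 4·Ka·C₀))/2 = 2.21 × 10^-4 M
pH = −log[H+] = −log(2.21 × 10^-4) = 3.66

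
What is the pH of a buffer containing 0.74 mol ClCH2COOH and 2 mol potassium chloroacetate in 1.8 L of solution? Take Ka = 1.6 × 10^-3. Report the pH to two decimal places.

pKa = −log(1.6 × 10^-3) = 2.796
Using pH = pKa + log([base]/[acid]) with [base]/[acid] = 2/0.74:
pH = 2.796 + (+0.432) = 3.23

pH = 3.23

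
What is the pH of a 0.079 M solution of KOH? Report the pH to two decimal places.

pH = 12.90

KOH is a strong base; [OH-] = 0.079 M.
pOH = -log(0.079) = 1.10
pH = 14.00 - 1.10 = 12.90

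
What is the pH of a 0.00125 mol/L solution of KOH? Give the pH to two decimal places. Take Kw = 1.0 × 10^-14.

KOH is a strong base; [OH-] = 0.00125 M.
pOH = -log(0.00125) = 2.90
pH = 14.00 - 2.90 = 11.10

pH = 11.10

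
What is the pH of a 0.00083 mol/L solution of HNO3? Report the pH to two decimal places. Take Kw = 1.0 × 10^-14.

pH = 3.08

HNO3 is a strong acid and dissociates completely, so [H+] = 0.00083 M.
pH = -log(0.00083) = 3.08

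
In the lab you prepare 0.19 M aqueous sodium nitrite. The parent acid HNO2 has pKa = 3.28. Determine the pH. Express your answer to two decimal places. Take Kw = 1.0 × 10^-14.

NO2- is the conjugate base of the weak acid HNO2.
Ka = 10^(−3.28) = 5.25 × 10^-4
Kb = Kw/Ka = 1.0×10^-14 / 5.25 × 10^-4 = 1.90 × 10^-11
Kb = [OH-]²/(0.19 − [OH-]) = 1.90 × 10^-11
Neglecting [OH-] in the denominator: [OH-] = √(1.90 × 10^-11 × 0.19) = 1.90 × 10^-6 M
Check: 0.001% ionized — well under 5%, approximation valid.
pOH = 5.72, so pH = 14.00 − pOH = 8.28

pH = 8.28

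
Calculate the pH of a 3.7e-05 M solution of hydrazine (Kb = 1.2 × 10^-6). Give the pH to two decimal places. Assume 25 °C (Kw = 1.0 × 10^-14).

pH = 8.78

N2H4 + H2O ⇌ N2H5+ + OH-
Let x = [OH-] at equilibrium. Kb = x²/(3.7e-05 − x).
x is not negligible relative to C₀; solve x² + 1.2e-06·x − 4.44e-11 = 0.
x = (−Kb + √(Kb² + 4·Kb·C₀))/2 = 6.09 × 10^-6 M
pOH = 5.22, so pH = 14.00 − pOH = 8.78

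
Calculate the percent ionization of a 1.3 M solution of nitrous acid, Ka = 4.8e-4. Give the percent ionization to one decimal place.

HNO2 ⇌ NO2- + H+; let x = [H+] at equilibrium.
x ≈ √(Ka·C₀) = √(4.8 × 10^-4 × 1.3) = 2.50 × 10^-2 M
% ionization = x/C₀ × 100% = 2.50 × 10^-2/1.3 × 100% = 1.9%

1.9%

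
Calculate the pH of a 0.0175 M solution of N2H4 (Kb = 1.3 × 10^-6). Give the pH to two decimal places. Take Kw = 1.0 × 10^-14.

N2H4 + H2O ⇌ N2H5+ + OH-
From the ICE table, Kb = x²/(0.0175 − x) = 1.3 × 10^-6.
Since Kb ≪ C₀, x ≈ √(Kb·C₀) = 1.51 × 10^-4 M.
pOH = −log(1.51 × 10^-4) = 3.82; pH = 14.00 − 3.82 = 10.18

pH = 10.18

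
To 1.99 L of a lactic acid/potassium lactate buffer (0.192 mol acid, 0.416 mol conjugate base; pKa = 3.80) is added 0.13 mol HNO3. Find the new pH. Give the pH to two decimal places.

pH = 3.75

Added H+ converts CH3CH(OH)COO- to CH3CH(OH)COOH: CH3CH(OH)COOH → 0.322 mol, CH3CH(OH)COO- → 0.286 mol.
pH = pKa + log(n_CH3CH(OH)COO-/n_CH3CH(OH)COOH) = 3.80 + log(0.286/0.322) = 3.80 + (-0.051)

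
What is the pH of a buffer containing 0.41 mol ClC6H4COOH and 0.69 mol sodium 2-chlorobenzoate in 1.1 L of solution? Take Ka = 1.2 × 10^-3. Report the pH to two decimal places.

pKa = −log(1.2 × 10^-3) = 2.921
Henderson–Hasselbalch: pH = pKa + log([ClC6H4COO-]/[ClC6H4COOH]) = 2.921 + log(0.69/0.41)
pH = 2.921 + (+0.226) = 3.15

pH = 3.15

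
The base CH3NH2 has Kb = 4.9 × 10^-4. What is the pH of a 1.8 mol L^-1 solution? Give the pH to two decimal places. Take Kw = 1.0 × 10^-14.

CH3NH2 + H2O ⇌ CH3NH3+ + OH-
Kb = [OH-]²/(1.8 − [OH-]) = 4.9 × 10^-4
Neglecting [OH-] in the denominator: [OH-] = √(4.9 × 10^-4 × 1.8) = 2.97 × 10^-2 M
pOH = −log(2.97 × 10^-2) = 1.53; pH = 14.00 − 1.53 = 12.47

pH = 12.47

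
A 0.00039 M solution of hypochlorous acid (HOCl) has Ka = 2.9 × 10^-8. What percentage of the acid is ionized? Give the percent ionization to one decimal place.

HOCl ⇌ OCl- + H+; let x = [H+] at equilibrium.
x ≈ √(Ka·C₀) = √(2.9 × 10^-8 × 0.00039) = 3.36 × 10^-6 M
Fraction ionized = 3.36 × 10^-6 / 0.00039 = 0.0086 → 0.9%

0.9%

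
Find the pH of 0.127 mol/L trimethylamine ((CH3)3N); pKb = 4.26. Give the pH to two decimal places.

(CH3)3N + H2O ⇌ (CH3)3NH+ + OH-
Kb = 10^(−4.26) = 5.50 × 10^-5
Kb = x²/(0.127 − x) = 5.50 × 10^-5
Neglecting x in the denominator: x = √(5.50 × 10^-5 × 0.127) = 2.64 × 10^-3 M
Check: 2.1% ionized — well under 5%, approximation valid.
pOH = 2.58, so pH = 14.00 − pOH = 11.42

pH = 11.42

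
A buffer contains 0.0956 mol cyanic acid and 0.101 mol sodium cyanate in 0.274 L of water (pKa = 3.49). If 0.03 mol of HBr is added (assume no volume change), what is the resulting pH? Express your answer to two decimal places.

pH = 3.24

After neutralization: n(HOCN) = 0.126 mol, n(OCN-) = 0.071 mol.
pH = pKa + log([A⁻]/[HA]) = 3.49 + log(0.071/0.126) = 3.49 -0.249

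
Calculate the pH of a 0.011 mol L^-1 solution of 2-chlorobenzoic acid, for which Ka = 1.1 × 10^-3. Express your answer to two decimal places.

ClC6H4COOH ⇌ ClC6H4COO- + H+
From the ICE table, Ka = [H+]²/(0.011 − [H+]) = 1.1 × 10^-3.
[H+] is not negligible relative to C₀; solve [H+]² + 0.0011·[H+] − 1.21e-05 = 0.
[H+] = [−0.0011 + √(0.0011² + 4.84e-05)]/2 = 2.97 × 10^-3 M
pH = −log(2.97 × 10^-3) = 2.53

pH = 2.53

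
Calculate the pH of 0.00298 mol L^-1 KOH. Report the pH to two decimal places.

pH = 11.47

KOH is a strong base; [OH-] = 0.00298 M.
pOH = -log(0.00298) = 2.53
pH = 14.00 - 2.53 = 11.47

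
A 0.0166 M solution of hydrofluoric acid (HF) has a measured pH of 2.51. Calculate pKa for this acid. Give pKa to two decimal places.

[H+] = 10^(-2.51) = 3.09 × 10^-3 M
At equilibrium [HA] = 0.0166 − 3.09 × 10^-3 = 1.35 × 10^-2 M
Ka = [H+][A-]/[HA] = (3.09 × 10^-3)² / 1.35 × 10^-2 = 7.07 × 10^-4
pKa = -log(7.07 × 10^-4) = 3.15

pKa = 3.15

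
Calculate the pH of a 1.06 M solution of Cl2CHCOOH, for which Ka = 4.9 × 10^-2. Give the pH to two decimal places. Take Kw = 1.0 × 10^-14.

Cl2CHCOOH ⇌ Cl2CHCOO- + H+
From the ICE table, Ka = x²/(1.06 − x) = 4.9 × 10^-2.
The 5% rule fails; solving x² + Ka·x − Ka·C₀ = 0 exactly:
x = (−Ka + √(Ka² + 4·Ka·C₀))/2 = 2.05 × 10^-1 M
pH = −log(2.05 × 10^-1) = 0.69

pH = 0.69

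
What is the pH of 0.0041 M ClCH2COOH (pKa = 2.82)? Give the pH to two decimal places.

pH = 2.73

ClCH2COOH ⇌ ClCH2COO- + H+
Ka = 10^(−2.82) = 1.51 × 10^-3
Ka = [H+]²/(0.0041 − [H+]) = 1.51 × 10^-3
Here C₀/Ka ≈ 2.72, so the small-[H+] approximation fails. Use the quadratic:
[H+] = [−0.00151 + √(0.00151² + 2.48e-05)]/2 = 1.85 × 10^-3 M
pH = −log(1.85 × 10^-3) = 2.73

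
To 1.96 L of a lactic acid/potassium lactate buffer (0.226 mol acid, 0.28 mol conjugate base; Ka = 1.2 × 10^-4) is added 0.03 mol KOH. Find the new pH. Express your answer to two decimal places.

OH- converts CH3CH(OH)COOH to CH3CH(OH)COO-: CH3CH(OH)COOH → 0.196 mol, CH3CH(OH)COO- → 0.31 mol.
pKa = −log(1.2 × 10^-4) = 3.921
pH = pKa + log([A⁻]/[HA]) = 3.921 + log(0.31/0.196) = 3.921 +0.199

pH = 4.12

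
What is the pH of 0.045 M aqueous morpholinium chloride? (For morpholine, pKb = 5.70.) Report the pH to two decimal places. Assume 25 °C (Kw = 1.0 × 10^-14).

C4H8ONH2+ is the conjugate acid of the weak base C4H8ONH.
Kb = 10^(−5.70) = 2.00 × 10^-6
Ka = Kw/Kb = 1.0×10^-14 / 2.00 × 10^-6 = 5.00 × 10^-9
From the ICE table, Ka = x²/(0.045 − x) = 5.00 × 10^-9.
Since Ka ≪ C₀, x ≈ √(Ka·C₀) = 1.50 × 10^-5 M.
Check: 0.033% ionized — well under 5%, approximation valid.
pH = −log(1.50 × 10^-5) = 4.82

pH = 4.82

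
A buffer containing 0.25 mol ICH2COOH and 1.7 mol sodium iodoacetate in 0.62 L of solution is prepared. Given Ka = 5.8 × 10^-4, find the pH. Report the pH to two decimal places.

pKa = −log(5.8 × 10^-4) = 3.237
pH = pKa + log([A⁻]/[HA]) = 3.237 + log(1.7/0.25)
pH = 3.237 + (+0.833) = 4.07

pH = 4.07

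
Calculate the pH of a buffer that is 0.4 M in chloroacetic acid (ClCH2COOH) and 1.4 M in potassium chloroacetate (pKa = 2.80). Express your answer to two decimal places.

pH = pKa + log([A⁻]/[HA]) = 2.80 + log(1.4/0.4)
pH = 2.80 + (+0.544) = 3.34

pH = 3.34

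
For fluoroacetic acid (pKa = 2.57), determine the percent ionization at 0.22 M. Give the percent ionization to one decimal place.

10.5%

FCH2COOH ⇌ FCH2COO- + H+; let x = [H+] at equilibrium.
Ka = 10^(−2.57) = 2.69 × 10^-3
Solve x² + 0.00269x − 0.000592 = 0 → x = 2.30 × 10^-2 M
Fraction ionized = 2.30 × 10^-2 / 0.22 = 0.1045 → 10.5%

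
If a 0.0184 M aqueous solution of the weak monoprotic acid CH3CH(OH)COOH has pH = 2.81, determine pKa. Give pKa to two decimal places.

[H+] = 10^(-2.81) = 1.55 × 10^-3 M
At equilibrium [HA] = 0.0184 − 1.55 × 10^-3 = 1.69 × 10^-2 M
Ka = [H+][A-]/[HA] = (1.55 × 10^-3)² / 1.69 × 10^-2 = 1.42 × 10^-4
pKa = -log(1.42 × 10^-4) = 3.85

pKa = 3.85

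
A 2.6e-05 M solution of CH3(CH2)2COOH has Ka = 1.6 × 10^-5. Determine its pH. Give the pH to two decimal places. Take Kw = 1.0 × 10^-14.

pH = 4.86

CH3(CH2)2COOH ⇌ CH3(CH2)2COO- + H+
Ka = [H+]²/(2.6e-05 − [H+]) = 1.6 × 10^-5
Here C₀/Ka ≈ 1.62, so the small-[H+] approximation fails. Use the quadratic:
[H+] = [−1.6e-05 + √(1.6e-05² + 1.66e-09)]/2 = 1.39 × 10^-5 M
pH = −log[H+] = −log(1.39 × 10^-5) = 4.86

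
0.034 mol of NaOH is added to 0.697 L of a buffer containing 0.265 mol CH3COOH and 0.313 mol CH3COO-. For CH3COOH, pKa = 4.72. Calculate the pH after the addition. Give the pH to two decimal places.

pH = 4.90

OH- converts CH3COOH to CH3COO-: CH3COOH → 0.231 mol, CH3COO- → 0.347 mol.
pH = pKa + log([A⁻]/[HA]) = 4.72 + log(0.347/0.231) = 4.72 +0.177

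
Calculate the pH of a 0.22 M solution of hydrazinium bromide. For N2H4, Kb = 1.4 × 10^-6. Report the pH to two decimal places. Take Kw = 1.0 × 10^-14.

pH = 4.40

N2H5+ is the conjugate acid of the weak base N2H4.
Ka = Kw/Kb = 1.0×10^-14 / 1.4 × 10^-6 = 7.14 × 10^-9
From the ICE table, Ka = x²/(0.22 − x) = 7.14 × 10^-9.
Assume x ≪ 0.22: x ≈ √(7.14 × 10^-9 × 0.22) = 3.96 × 10^-5 M
(x/C₀ = 0.018% < 5%, so the approximation holds.)
pH = −log[H+] = −log(3.96 × 10^-5) = 4.40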